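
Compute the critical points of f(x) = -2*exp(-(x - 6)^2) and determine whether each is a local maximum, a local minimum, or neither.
f'(x) = 4*(x - 6)*exp(-(x - 6)^2)

Solve f'(x) = 0:
  f'(x) = (4*x - 24)·exp(-(x - 6)^2) and exp(-(x - 6)^2) > 0 for every x, so f'(x) = 0 ⇔ 4*x - 24 = 0.
  Factor: 4*x - 24 = 4*(x - 6) = 0.
  ⇒ x = 6

f''(x) = 4*(1 - 2*(x - 6)^2)*exp(-(x - 6)^2)
Second-derivative test at each critical point:
  f''(6) = 4 > 0 → local minimum

Critical points: x = 6 (local minimum)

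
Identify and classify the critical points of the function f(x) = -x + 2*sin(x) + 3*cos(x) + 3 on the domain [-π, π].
f'(x) = -3*sin(x) + 2*cos(x) - 1

Solve f'(x) = 0 on [-π, π]:
  f'(x) = 0 ⇔ -3*sin(x) + 2*cos(x) = 1. Write the left side as R·cos(x + φ) with R = √(2² + 3²) = sqrt(13), cos φ = 2*sqrt(13)/13, sin φ = 3*sqrt(13)/13; then cos(x + φ) = sqrt(13)/13. Solve for x and keep the solutions lying in [-π, π].
  ⇒ x = -pi + atan((-4*sqrt(3) - 3)/(2 - 6*sqrt(3))) ≈ -2.2726, atan((-3 + 4*sqrt(3))/(2 + 6*sqrt(3))) ≈ 0.3070

f''(x) = -2*sin(x) - 3*cos(x)
Second-derivative test at each critical point:
  f''(-2.2726) = 3.4641 > 0 → local minimum
  f''(0.3070) = -3.4641 < 0 → local maximum

Critical points: x = -pi + atan((-4*sqrt(3) - 3)/(2 - 6*sqrt(3))) ≈ -2.2726 (local minimum); x = atan((-3 + 4*sqrt(3))/(2 + 6*sqrt(3))) ≈ 0.3070 (local maximum)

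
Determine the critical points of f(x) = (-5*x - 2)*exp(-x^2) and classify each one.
f'(x) = (2*x*(5*x + 2) - 5)*exp(-x^2)

Solve f'(x) = 0:
  f'(x) = (10*x^2 + 4*x - 5)·exp(-x^2) and exp(-x^2) > 0 for every x, so f'(x) = 0 ⇔ 10*x^2 + 4*x - 5 = 0.
  10*x^2 + 4*x - 5 = 0 has no rational roots; quadratic formula: x = (-4 ± √216)/20.
  ⇒ x = -3*sqrt(6)/10 - 1/5 ≈ -0.9348, -1/5 + 3*sqrt(6)/10 ≈ 0.5348

f''(x) = 2*(-10*x^3 - 4*x^2 + 15*x + 2)*exp(-x^2)
Second-derivative test at each critical point:
  f''(-0.9348) = -6.1331 < 0 → local maximum
  f''(0.5348) = 11.0406 > 0 → local minimum

Critical points: x = -3*sqrt(6)/10 - 1/5 ≈ -0.9348 (local maximum); x = -1/5 + 3*sqrt(6)/10 ≈ 0.5348 (local minimum)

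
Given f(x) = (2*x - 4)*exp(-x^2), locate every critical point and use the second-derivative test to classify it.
f'(x) = 2*(-2*x*(x - 2) + 1)*exp(-x^2)

Solve f'(x) = 0:
  f'(x) = (-4*x^2 + 8*x + 2)·exp(-x^2) and exp(-x^2) > 0 for every x, so f'(x) = 0 ⇔ -4*x^2 + 8*x + 2 = 0.
  Factor: -4*x^2 + 8*x + 2 = -2*(2*x^2 - 4*x - 1); 2*x^2 - 4*x - 1 = 0 has no rational roots; quadratic formula: x = (4 ± √24)/4.
  ⇒ x = 1 - sqrt(6)/2 ≈ -0.2247, 1 + sqrt(6)/2 ≈ 2.2247

f''(x) = 4*(2*x^2*(x - 2) - 3*x + 2)*exp(-x^2)
Second-derivative test at each critical point:
  f''(-0.2247) = 9.3154 > 0 → local minimum
  f''(2.2247) = -0.0694 < 0 → local maximum

Critical points: x = 1 - sqrt(6)/2 ≈ -0.2247 (local minimum); x = 1 + sqrt(6)/2 ≈ 2.2247 (local maximum)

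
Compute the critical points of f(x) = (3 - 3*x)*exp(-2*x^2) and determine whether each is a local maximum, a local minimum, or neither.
f'(x) = 3*(4*x*(x - 1) - 1)*exp(-2*x^2)

Solve f'(x) = 0:
  f'(x) = (12*x^2 - 12*x - 3)·exp(-2*x^2) and exp(-2*x^2) > 0 for every x, so f'(x) = 0 ⇔ 12*x^2 - 12*x - 3 = 0.
  Factor: 12*x^2 - 12*x - 3 = 3*(4*x^2 - 4*x - 1); 4*x^2 - 4*x - 1 = 0 has no rational roots; quadratic formula: x = (4 ± √32)/8.
  ⇒ x = 1/2 - sqrt(2)/2 ≈ -0.2071, 1/2 + sqrt(2)/2 ≈ 1.2071

f''(x) = 12*(4*x^2*(1 - x) + 3*x - 1)*exp(-2*x^2)
Second-derivative test at each critical point:
  f''(-0.2071) = -15.5754 < 0 → local maximum
  f''(1.2071) = 0.9206 > 0 → local minimum

Critical points: x = 1/2 - sqrt(2)/2 ≈ -0.2071 (local maximum); x = 1/2 + sqrt(2)/2 ≈ 1.2071 (local minimum)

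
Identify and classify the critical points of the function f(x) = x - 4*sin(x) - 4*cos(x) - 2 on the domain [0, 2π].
f'(x) = -4*sqrt(2)*cos(x + pi/4) + 1

Solve f'(x) = 0 on [0, 2π]:
  f'(x) = 0 ⇔ 4*sin(x) - 4*cos(x) = -1. Write the left side as R·cos(x + φ) with R = √((-4)² + (-4)²) = 4*sqrt(2), cos φ = -sqrt(2)/2, sin φ = -sqrt(2)/2; then cos(x + φ) = -sqrt(2)/8. Solve for x and keep the solutions lying in [0, 2π].
  ⇒ x = atan((-1 + sqrt(31))/(1 + sqrt(31))) ≈ 0.6077, atan((-sqrt(31) - 1)/(1 - sqrt(31))) + pi ≈ 4.1047

f''(x) = 4*sqrt(2)*sin(x + pi/4)
Second-derivative test at each critical point:
  f''(0.6077) = 5.5678 > 0 → local minimum
  f''(4.1047) = -5.5678 < 0 → local maximum

Critical points: x = atan((-1 + sqrt(31))/(1 + sqrt(31))) ≈ 0.6077 (local minimum); x = atan((-sqrt(31) - 1)/(1 - sqrt(31))) + pi ≈ 4.1047 (local maximum)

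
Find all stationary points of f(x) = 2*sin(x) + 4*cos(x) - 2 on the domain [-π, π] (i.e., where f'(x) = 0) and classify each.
f'(x) = -4*sin(x) + 2*cos(x)

Solve f'(x) = 0 on [-π, π]:
  f'(x) = 0 ⇔ 2*cos(x) = 4*sin(x) ⇔ tan(x) = 1/2, i.e. x = arctan(1/2) + nπ; keep the solutions lying in [-π, π].
  ⇒ x = -pi + atan(1/2) ≈ -2.6779, atan(1/2) ≈ 0.4636

f''(x) = -2*sin(x) - 4*cos(x)
Second-derivative test at each critical point:
  f''(-2.6779) = 4.4721 > 0 → local minimum
  f''(0.4636) = -4.4721 < 0 → local maximum

Critical points: x = -pi + atan(1/2) ≈ -2.6779 (local minimum); x = atan(1/2) ≈ 0.4636 (local maximum)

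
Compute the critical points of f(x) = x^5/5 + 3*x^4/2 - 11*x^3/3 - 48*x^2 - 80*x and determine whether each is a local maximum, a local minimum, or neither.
f'(x) = x^4 + 6*x^3 - 11*x^2 - 96*x - 80

Solve f'(x) = 0:
  Factor: x^4 + 6*x^3 - 11*x^2 - 96*x - 80 = (x - 4)*(x + 1)*(x + 4)*(x + 5) = 0.
  ⇒ x = -5, -4, -1, 4

f''(x) = 4*x^3 + 18*x^2 - 22*x - 96
Second-derivative test at each critical point:
  f''(-5) = -36 < 0 → local maximum
  f''(-4) = 24 > 0 → local minimum
  f''(-1) = -60 < 0 → local maximum
  f''(4) = 360 > 0 → local minimum

Critical points: x = -5 (local maximum); x = -4 (local minimum); x = -1 (local maximum); x = 4 (local minimum)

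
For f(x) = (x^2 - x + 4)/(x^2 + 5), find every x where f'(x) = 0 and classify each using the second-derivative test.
f'(x) = (x^2 + 2*x - 5)/(x^4 + 10*x^2 + 25)

Solve f'(x) = 0:
  f'(x) = (x^2 + 2*x - 5)/(x^2 + 5)^2; the denominator is positive wherever f is defined, so f'(x) = 0 ⇔ x^2 + 2*x - 5 = 0.
  x^2 + 2*x - 5 = 0 has no rational roots; quadratic formula: x = (-2 ± √24)/2.
  ⇒ x = -sqrt(6) - 1 ≈ -3.4495, -1 + sqrt(6) ≈ 1.4495

f''(x) = 2*(-x^3 - 3*x^2 + 15*x + 5)/(x^6 + 15*x^4 + 75*x^2 + 125)
Second-derivative test at each critical point:
  f''(-3.4495) = -0.0172 < 0 → local maximum
  f''(1.4495) = 0.0972 > 0 → local minimum

Critical points: x = -sqrt(6) - 1 ≈ -3.4495 (local maximum); x = -1 + sqrt(6) ≈ 1.4495 (local minimum)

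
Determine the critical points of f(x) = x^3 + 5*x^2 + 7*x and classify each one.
f'(x) = 3*x^2 + 10*x + 7

Solve f'(x) = 0:
  Factor: 3*x^2 + 10*x + 7 = (x + 1)*(3*x + 7) = 0.
  ⇒ x = -7/3, -1

f''(x) = 6*x + 10
Second-derivative test at each critical point:
  f''(-7/3) = -4 < 0 → local maximum
  f''(-1) = 4 > 0 → local minimum

Critical points: x = -7/3 (local maximum); x = -1 (local minimum)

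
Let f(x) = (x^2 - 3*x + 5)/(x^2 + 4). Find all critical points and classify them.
f'(x) = (3*x^2 - 2*x - 12)/(x^4 + 8*x^2 + 16)

Solve f'(x) = 0:
  f'(x) = (3*x^2 - 2*x - 12)/(x^2 + 4)^2; the denominator is positive wherever f is defined, so f'(x) = 0 ⇔ 3*x^2 - 2*x - 12 = 0.
  3*x^2 - 2*x - 12 = 0 has no rational roots; quadratic formula: x = (2 ± √148)/6.
  ⇒ x = 1/3 - sqrt(37)/3 ≈ -1.6943, 1/3 + sqrt(37)/3 ≈ 2.3609

f''(x) = 2*(-3*x^3 + 3*x^2 + 36*x - 4)/(x^6 + 12*x^4 + 48*x^2 + 64)
Second-derivative test at each critical point:
  f''(-1.6943) = -0.2577 < 0 → local maximum
  f''(2.3609) = 0.1327 > 0 → local minimum

Critical points: x = 1/3 - sqrt(37)/3 ≈ -1.6943 (local maximum); x = 1/3 + sqrt(37)/3 ≈ 2.3609 (local minimum)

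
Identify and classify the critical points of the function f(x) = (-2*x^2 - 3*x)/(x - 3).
f'(x) = (-2*x^2 + 12*x + 9)/(x^2 - 6*x + 9)

Solve f'(x) = 0:
  f'(x) = -(2*x^2 - 12*x - 9)/(x - 3)^2; the denominator is positive wherever f is defined, so f'(x) = 0 ⇔ -2*x^2 + 12*x + 9 = 0.
  2*x^2 - 12*x - 9 = 0 has no rational roots; quadratic formula: x = (12 ± √216)/4.
  ⇒ x = 3 - 3*sqrt(6)/2 ≈ -0.6742, 3 + 3*sqrt(6)/2 ≈ 6.6742

f''(x) = -54/(x^3 - 9*x^2 + 27*x - 27)
Second-derivative test at each critical point:
  f''(-0.6742) = 1.0887 > 0 → local minimum
  f''(6.6742) = -1.0887 < 0 → local maximum

Critical points: x = 3 - 3*sqrt(6)/2 ≈ -0.6742 (local minimum); x = 3 + 3*sqrt(6)/2 ≈ 6.6742 (local maximum)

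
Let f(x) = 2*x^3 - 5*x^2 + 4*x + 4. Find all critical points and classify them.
f'(x) = 6*x^2 - 10*x + 4

Solve f'(x) = 0:
  Factor: 6*x^2 - 10*x + 4 = 2*(x - 1)*(3*x - 2) = 0.
  ⇒ x = 2/3, 1

f''(x) = 12*x - 10
Second-derivative test at each critical point:
  f''(2/3) = -2 < 0 → local maximum
  f''(1) = 2 > 0 → local minimum

Critical points: x = 2/3 (local maximum); x = 1 (local minimum)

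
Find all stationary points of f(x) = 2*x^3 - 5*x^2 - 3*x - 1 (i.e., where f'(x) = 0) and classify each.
f'(x) = 6*x^2 - 10*x - 3

Solve f'(x) = 0:
  6*x^2 - 10*x - 3 = 0 has no rational roots; quadratic formula: x = (10 ± √172)/12.
  ⇒ x = 5/6 - sqrt(43)/6 ≈ -0.2596, 5/6 + sqrt(43)/6 ≈ 1.9262

f''(x) = 12*x - 10
Second-derivative test at each critical point:
  f''(-0.2596) = -13.1149 < 0 → local maximum
  f''(1.9262) = 13.1149 > 0 → local minimum

Critical points: x = 5/6 - sqrt(43)/6 ≈ -0.2596 (local maximum); x = 5/6 + sqrt(43)/6 ≈ 1.9262 (local minimum)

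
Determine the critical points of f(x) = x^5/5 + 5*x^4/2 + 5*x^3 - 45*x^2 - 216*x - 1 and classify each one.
f'(x) = x^4 + 10*x^3 + 15*x^2 - 90*x - 216

Solve f'(x) = 0:
  Factor: x^4 + 10*x^3 + 15*x^2 - 90*x - 216 = (x - 3)*(x + 3)*(x + 4)*(x + 6) = 0.
  ⇒ x = -6, -4, -3, 3

f''(x) = 4*x^3 + 30*x^2 + 30*x - 90
Second-derivative test at each critical point:
  f''(-6) = -54 < 0 → local maximum
  f''(-4) = 14 > 0 → local minimum
  f''(-3) = -18 < 0 → local maximum
  f''(3) = 378 > 0 → local minimum

Critical points: x = -6 (local maximum); x = -4 (local minimum); x = -3 (local maximum); x = 3 (local minimum)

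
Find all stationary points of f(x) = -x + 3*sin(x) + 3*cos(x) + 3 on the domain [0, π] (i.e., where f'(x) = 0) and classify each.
f'(x) = 3*sqrt(2)*cos(x + pi/4) - 1

Solve f'(x) = 0 on [0, π]:
  f'(x) = 0 ⇔ -3*sin(x) + 3*cos(x) = 1. Write the left side as R·cos(x + φ) with R = √(3² + 3²) = 3*sqrt(2), cos φ = sqrt(2)/2, sin φ = sqrt(2)/2; then cos(x + φ) = sqrt(2)/6. Solve for x and keep the solutions lying in [0, π].
  ⇒ x = atan((-1 + sqrt(17))/(1 + sqrt(17))) ≈ 0.5475

f''(x) = -3*sqrt(2)*sin(x + pi/4)
Second-derivative test at each critical point:
  f''(0.5475) = -4.1231 < 0 → local maximum

Critical points: x = atan((-1 + sqrt(17))/(1 + sqrt(17))) ≈ 0.5475 (local maximum)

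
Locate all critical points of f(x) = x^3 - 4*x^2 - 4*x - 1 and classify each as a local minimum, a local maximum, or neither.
f'(x) = 3*x^2 - 8*x - 4

Solve f'(x) = 0:
  3*x^2 - 8*x - 4 = 0 has no rational roots; quadratic formula: x = (8 ± √112)/6.
  ⇒ x = 4/3 - 2*sqrt(7)/3 ≈ -0.4305, 4/3 + 2*sqrt(7)/3 ≈ 3.0972

f''(x) = 6*x - 8
Second-derivative test at each critical point:
  f''(-0.4305) = -10.5830 < 0 → local maximum
  f''(3.0972) = 10.5830 > 0 → local minimum

Critical points: x = 4/3 - 2*sqrt(7)/3 ≈ -0.4305 (local maximum); x = 4/3 + 2*sqrt(7)/3 ≈ 3.0972 (local minimum)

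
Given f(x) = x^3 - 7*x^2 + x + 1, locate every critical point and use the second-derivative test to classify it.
f'(x) = 3*x^2 - 14*x + 1

Solve f'(x) = 0:
  3*x^2 - 14*x + 1 = 0 has no rational roots; quadratic formula: x = (14 ± √184)/6.
  ⇒ x = 7/3 - sqrt(46)/3 ≈ 0.0726, sqrt(46)/3 + 7/3 ≈ 4.5941

f''(x) = 6*x - 14
Second-derivative test at each critical point:
  f''(0.0726) = -13.5647 < 0 → local maximum
  f''(4.5941) = 13.5647 > 0 → local minimum

Critical points: x = 7/3 - sqrt(46)/3 ≈ 0.0726 (local maximum); x = sqrt(46)/3 + 7/3 ≈ 4.5941 (local minimum)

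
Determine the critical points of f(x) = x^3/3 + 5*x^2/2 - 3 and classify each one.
f'(x) = x*(x + 5)

Solve f'(x) = 0:
  Factor: x^2 + 5*x = x*(x + 5) = 0.
  ⇒ x = -5, 0

f''(x) = 2*x + 5
Second-derivative test at each critical point:
  f''(-5) = -5 < 0 → local maximum
  f''(0) = 5 > 0 → local minimum

Critical points: x = -5 (local maximum); x = 0 (local minimum)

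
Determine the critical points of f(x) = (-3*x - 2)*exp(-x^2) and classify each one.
f'(x) = (2*x*(3*x + 2) - 3)*exp(-x^2)

Solve f'(x) = 0:
  f'(x) = (6*x^2 + 4*x - 3)·exp(-x^2) and exp(-x^2) > 0 for every x, so f'(x) = 0 ⇔ 6*x^2 + 4*x - 3 = 0.
  6*x^2 + 4*x - 3 = 0 has no rational roots; quadratic formula: x = (-4 ± √88)/12.
  ⇒ x = -sqrt(22)/6 - 1/3 ≈ -1.1151, -1/3 + sqrt(22)/6 ≈ 0.4484

f''(x) = 2*(-6*x^3 - 4*x^2 + 9*x + 2)*exp(-x^2)
Second-derivative test at each critical point:
  f''(-1.1151) = -2.7055 < 0 → local maximum
  f''(0.4484) = 7.6722 > 0 → local minimum

Critical points: x = -sqrt(22)/6 - 1/3 ≈ -1.1151 (local maximum); x = -1/3 + sqrt(22)/6 ≈ 0.4484 (local minimum)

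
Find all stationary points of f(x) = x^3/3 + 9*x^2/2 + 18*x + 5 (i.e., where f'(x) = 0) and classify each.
f'(x) = x^2 + 9*x + 18

Solve f'(x) = 0:
  Factor: x^2 + 9*x + 18 = (x + 3)*(x + 6) = 0.
  ⇒ x = -6, -3

f''(x) = 2*x + 9
Second-derivative test at each critical point:
  f''(-6) = -3 < 0 → local maximum
  f''(-3) = 3 > 0 → local minimum

Critical points: x = -6 (local maximum); x = -3 (local minimum)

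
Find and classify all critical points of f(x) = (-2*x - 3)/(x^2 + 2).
f'(x) = 2*(x^2 + 3*x - 2)/(x^4 + 4*x^2 + 4)

Solve f'(x) = 0:
  f'(x) = 2*(x^2 + 3*x - 2)/(x^2 + 2)^2; the denominator is positive wherever f is defined, so f'(x) = 0 ⇔ 2*x^2 + 6*x - 4 = 0.
  Factor: 2*x^2 + 6*x - 4 = 2*(x^2 + 3*x - 2); x^2 + 3*x - 2 = 0 has no rational roots; quadratic formula: x = (-3 ± √17)/2.
  ⇒ x = -sqrt(17)/2 - 3/2 ≈ -3.5616, -3/2 + sqrt(17)/2 ≈ 0.5616

f''(x) = 2*(-4*x^2*(2*x + 3) + 3*(2*x + 1)*(x^2 + 2))/(x^2 + 2)^3
Second-derivative test at each critical point:
  f''(-3.5616) = -0.0382 < 0 → local maximum
  f''(0.5616) = 1.5382 > 0 → local minimum

Critical points: x = -sqrt(17)/2 - 3/2 ≈ -3.5616 (local maximum); x = -3/2 + sqrt(17)/2 ≈ 0.5616 (local minimum)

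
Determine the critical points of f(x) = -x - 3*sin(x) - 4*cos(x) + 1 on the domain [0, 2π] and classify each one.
f'(x) = 4*sin(x) - 3*cos(x) - 1

Solve f'(x) = 0 on [0, 2π]:
  f'(x) = 0 ⇔ 4*sin(x) - 3*cos(x) = 1. Write the left side as R·cos(x + φ) with R = √((-3)² + (-4)²) = 5, cos φ = -3/5, sin φ = -4/5; then cos(x + φ) = 1/5. Solve for x and keep the solutions lying in [0, 2π].
  ⇒ x = atan((4 + 6*sqrt(6))/(-3 + 8*sqrt(6))) ≈ 0.8449, atan((4 - 6*sqrt(6))/(-8*sqrt(6) - 3)) + pi ≈ 3.5837

f''(x) = 3*sin(x) + 4*cos(x)
Second-derivative test at each critical point:
  f''(0.8449) = 4.8990 > 0 → local minimum
  f''(3.5837) = -4.8990 < 0 → local maximum

Critical points: x = atan((4 + 6*sqrt(6))/(-3 + 8*sqrt(6))) ≈ 0.8449 (local minimum); x = atan((4 - 6*sqrt(6))/(-8*sqrt(6) - 3)) + pi ≈ 3.5837 (local maximum)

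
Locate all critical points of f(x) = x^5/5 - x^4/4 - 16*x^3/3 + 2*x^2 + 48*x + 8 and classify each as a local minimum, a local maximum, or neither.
f'(x) = x^4 - x^3 - 16*x^2 + 4*x + 48

Solve f'(x) = 0:
  Factor: x^4 - x^3 - 16*x^2 + 4*x + 48 = (x - 4)*(x - 2)*(x + 2)*(x + 3) = 0.
  ⇒ x = -3, -2, 2, 4

f''(x) = 4*x^3 - 3*x^2 - 32*x + 4
Second-derivative test at each critical point:
  f''(-3) = -35 < 0 → local maximum
  f''(-2) = 24 > 0 → local minimum
  f''(2) = -40 < 0 → local maximum
  f''(4) = 84 > 0 → local minimum

Critical points: x = -3 (local maximum); x = -2 (local minimum); x = 2 (local maximum); x = 4 (local minimum)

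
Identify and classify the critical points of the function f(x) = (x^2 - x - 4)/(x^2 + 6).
f'(x) = (x^2 + 20*x - 6)/(x^4 + 12*x^2 + 36)

Solve f'(x) = 0:
  f'(x) = (x^2 + 20*x - 6)/(x^2 + 6)^2; the denominator is positive wherever f is defined, so f'(x) = 0 ⇔ x^2 + 20*x - 6 = 0.
  x^2 + 20*x - 6 = 0 has no rational roots; quadratic formula: x = (-20 ± √424)/2.
  ⇒ x = -sqrt(106) - 10 ≈ -20.2956, -10 + sqrt(106) ≈ 0.2956

f''(x) = 2*(-x^3 - 30*x^2 + 18*x + 60)/(x^6 + 18*x^4 + 108*x^2 + 216)
Second-derivative test at each critical point:
  f''(-20.2956) = -1.179e-04 < 0 → local maximum
  f''(0.2956) = 0.5557 > 0 → local minimum

Critical points: x = -sqrt(106) - 10 ≈ -20.2956 (local maximum); x = -10 + sqrt(106) ≈ 0.2956 (local minimum)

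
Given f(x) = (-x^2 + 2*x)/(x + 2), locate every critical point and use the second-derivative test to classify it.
f'(x) = (-x^2 - 4*x + 4)/(x^2 + 4*x + 4)

Solve f'(x) = 0:
  f'(x) = -(x^2 + 4*x - 4)/(x + 2)^2; the denominator is positive wherever f is defined, so f'(x) = 0 ⇔ -x^2 - 4*x + 4 = 0.
  x^2 + 4*x - 4 = 0 has no rational roots; quadratic formula: x = (-4 ± √32)/2.
  ⇒ x = -2*sqrt(2) - 2 ≈ -4.8284, -2 + 2*sqrt(2) ≈ 0.8284

f''(x) = -16/(x^3 + 6*x^2 + 12*x + 8)
Second-derivative test at each critical point:
  f''(-4.8284) = 0.7071 > 0 → local minimum
  f''(0.8284) = -0.7071 < 0 → local maximum

Critical points: x = -2*sqrt(2) - 2 ≈ -4.8284 (local minimum); x = -2 + 2*sqrt(2) ≈ 0.8284 (local maximum)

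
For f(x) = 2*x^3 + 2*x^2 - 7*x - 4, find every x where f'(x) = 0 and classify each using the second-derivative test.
f'(x) = 6*x^2 + 4*x - 7

Solve f'(x) = 0:
  6*x^2 + 4*x - 7 = 0 has no rational roots; quadratic formula: x = (-4 ± √184)/12.
  ⇒ x = -sqrt(46)/6 - 1/3 ≈ -1.4637, -1/3 + sqrt(46)/6 ≈ 0.7971

f''(x) = 12*x + 4
Second-derivative test at each critical point:
  f''(-1.4637) = -13.5647 < 0 → local maximum
  f''(0.7971) = 13.5647 > 0 → local minimum

Critical points: x = -sqrt(46)/6 - 1/3 ≈ -1.4637 (local maximum); x = -1/3 + sqrt(46)/6 ≈ 0.7971 (local minimum)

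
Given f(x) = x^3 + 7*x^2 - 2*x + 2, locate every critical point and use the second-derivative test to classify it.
f'(x) = 3*x^2 + 14*x - 2

Solve f'(x) = 0:
  3*x^2 + 14*x - 2 = 0 has no rational roots; quadratic formula: x = (-14 ± √220)/6.
  ⇒ x = -sqrt(55)/3 - 7/3 ≈ -4.8054, -7/3 + sqrt(55)/3 ≈ 0.1387

f''(x) = 6*x + 14
Second-derivative test at each critical point:
  f''(-4.8054) = -14.8324 < 0 → local maximum
  f''(0.1387) = 14.8324 > 0 → local minimum

Critical points: x = -sqrt(55)/3 - 7/3 ≈ -4.8054 (local maximum); x = -7/3 + sqrt(55)/3 ≈ 0.1387 (local minimum)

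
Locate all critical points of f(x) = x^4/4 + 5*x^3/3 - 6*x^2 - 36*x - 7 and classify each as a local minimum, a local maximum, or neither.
f'(x) = x^3 + 5*x^2 - 12*x - 36

Solve f'(x) = 0:
  Factor: x^3 + 5*x^2 - 12*x - 36 = (x - 3)*(x + 2)*(x + 6) = 0.
  ⇒ x = -6, -2, 3

f''(x) = 3*x^2 + 10*x - 12
Second-derivative test at each critical point:
  f''(-6) = 36 > 0 → local minimum
  f''(-2) = -20 < 0 → local maximum
  f''(3) = 45 > 0 → local minimum

Critical points: x = -6 (local minimum); x = -2 (local maximum); x = 3 (local minimum)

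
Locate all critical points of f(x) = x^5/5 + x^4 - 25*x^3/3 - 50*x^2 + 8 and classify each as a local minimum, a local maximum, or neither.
f'(x) = x*(x^3 + 4*x^2 - 25*x - 100)

Solve f'(x) = 0:
  Factor: x^4 + 4*x^3 - 25*x^2 - 100*x = x*(x - 5)*(x + 4)*(x + 5) = 0.
  ⇒ x = -5, -4, 0, 5

f''(x) = 4*x^3 + 12*x^2 - 50*x - 100
Second-derivative test at each critical point:
  f''(-5) = -50 < 0 → local maximum
  f''(-4) = 36 > 0 → local minimum
  f''(0) = -100 < 0 → local maximum
  f''(5) = 450 > 0 → local minimum

Critical points: x = -5 (local maximum); x = -4 (local minimum); x = 0 (local maximum); x = 5 (local minimum)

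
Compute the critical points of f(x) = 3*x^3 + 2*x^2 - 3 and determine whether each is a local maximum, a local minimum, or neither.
f'(x) = x*(9*x + 4)

Solve f'(x) = 0:
  Factor: 9*x^2 + 4*x = x*(9*x + 4) = 0.
  ⇒ x = -4/9, 0

f''(x) = 18*x + 4
Second-derivative test at each critical point:
  f''(-4/9) = -4 < 0 → local maximum
  f''(0) = 4 > 0 → local minimum

Critical points: x = -4/9 (local maximum); x = 0 (local minimum)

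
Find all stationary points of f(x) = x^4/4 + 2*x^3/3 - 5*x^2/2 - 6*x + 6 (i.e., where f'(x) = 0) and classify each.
f'(x) = x^3 + 2*x^2 - 5*x - 6

Solve f'(x) = 0:
  Factor: x^3 + 2*x^2 - 5*x - 6 = (x - 2)*(x + 1)*(x + 3) = 0.
  ⇒ x = -3, -1, 2

f''(x) = 3*x^2 + 4*x - 5
Second-derivative test at each critical point:
  f''(-3) = 10 > 0 → local minimum
  f''(-1) = -6 < 0 → local maximum
  f''(2) = 15 > 0 → local minimum

Critical points: x = -3 (local minimum); x = -1 (local maximum); x = 2 (local minimum)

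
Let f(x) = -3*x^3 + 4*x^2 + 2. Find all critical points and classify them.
f'(x) = x*(8 - 9*x)

Solve f'(x) = 0:
  Factor: -9*x^2 + 8*x = -x*(9*x - 8) = 0.
  ⇒ x = 0, 8/9

f''(x) = 8 - 18*x
Second-derivative test at each critical point:
  f''(0) = 8 > 0 → local minimum
  f''(8/9) = -8 < 0 → local maximum

Critical points: x = 0 (local minimum); x = 8/9 (local maximum)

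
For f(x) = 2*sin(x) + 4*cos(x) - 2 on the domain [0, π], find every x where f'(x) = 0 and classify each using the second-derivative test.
f'(x) = -4*sin(x) + 2*cos(x)

Solve f'(x) = 0 on [0, π]:
  f'(x) = 0 ⇔ 2*cos(x) = 4*sin(x) ⇔ tan(x) = 1/2, i.e. x = arctan(1/2) + nπ; keep the solutions lying in [0, π].
  ⇒ x = atan(1/2) ≈ 0.4636

f''(x) = -2*sin(x) - 4*cos(x)
Second-derivative test at each critical point:
  f''(0.4636) = -4.4721 < 0 → local maximum

Critical points: x = atan(1/2) ≈ 0.4636 (local maximum)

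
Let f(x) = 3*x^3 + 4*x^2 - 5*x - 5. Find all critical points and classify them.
f'(x) = 9*x^2 + 8*x - 5

Solve f'(x) = 0:
  9*x^2 + 8*x - 5 = 0 has no rational roots; quadratic formula: x = (-8 ± √244)/18.
  ⇒ x = -sqrt(61)/9 - 4/9 ≈ -1.3122, -4/9 + sqrt(61)/9 ≈ 0.4234

f''(x) = 18*x + 8
Second-derivative test at each critical point:
  f''(-1.3122) = -15.6205 < 0 → local maximum
  f''(0.4234) = 15.6205 > 0 → local minimum

Critical points: x = -sqrt(61)/9 - 4/9 ≈ -1.3122 (local maximum); x = -4/9 + sqrt(61)/9 ≈ 0.4234 (local minimum)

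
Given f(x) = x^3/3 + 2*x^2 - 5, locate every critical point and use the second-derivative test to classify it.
f'(x) = x*(x + 4)

Solve f'(x) = 0:
  Factor: x^2 + 4*x = x*(x + 4) = 0.
  ⇒ x = -4, 0

f''(x) = 2*x + 4
Second-derivative test at each critical point:
  f''(-4) = -4 < 0 → local maximum
  f''(0) = 4 > 0 → local minimum

Critical points: x = -4 (local maximum); x = 0 (local minimum)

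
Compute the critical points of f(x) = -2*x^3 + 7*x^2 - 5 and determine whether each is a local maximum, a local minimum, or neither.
f'(x) = 2*x*(7 - 3*x)

Solve f'(x) = 0:
  Factor: -6*x^2 + 14*x = -2*x*(3*x - 7) = 0.
  ⇒ x = 0, 7/3

f''(x) = 14 - 12*x
Second-derivative test at each critical point:
  f''(0) = 14 > 0 → local minimum
  f''(7/3) = -14 < 0 → local maximum

Critical points: x = 0 (local minimum); x = 7/3 (local maximum)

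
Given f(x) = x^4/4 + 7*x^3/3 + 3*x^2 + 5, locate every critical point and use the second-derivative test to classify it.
f'(x) = x*(x^2 + 7*x + 6)

Solve f'(x) = 0:
  Factor: x^3 + 7*x^2 + 6*x = x*(x + 1)*(x + 6) = 0.
  ⇒ x = -6, -1, 0

f''(x) = 3*x^2 + 14*x + 6
Second-derivative test at each critical point:
  f''(-6) = 30 > 0 → local minimum
  f''(-1) = -5 < 0 → local maximum
  f''(0) = 6 > 0 → local minimum

Critical points: x = -6 (local minimum); x = -1 (local maximum); x = 0 (local minimum)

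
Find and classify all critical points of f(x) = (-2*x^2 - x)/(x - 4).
f'(x) = 2*(-x^2 + 8*x + 2)/(x^2 - 8*x + 16)

Solve f'(x) = 0:
  f'(x) = -2*(x^2 - 8*x - 2)/(x - 4)^2; the denominator is positive wherever f is defined, so f'(x) = 0 ⇔ -2*x^2 + 16*x + 4 = 0.
  Factor: -2*x^2 + 16*x + 4 = -2*(x^2 - 8*x - 2); x^2 - 8*x - 2 = 0 has no rational roots; quadratic formula: x = (8 ± √72)/2.
  ⇒ x = 4 - 3*sqrt(2) ≈ -0.2426, 4 + 3*sqrt(2) ≈ 8.2426

f''(x) = -72/(x^3 - 12*x^2 + 48*x - 64)
Second-derivative test at each critical point:
  f''(-0.2426) = 0.9428 > 0 → local minimum
  f''(8.2426) = -0.9428 < 0 → local maximum

Critical points: x = 4 - 3*sqrt(2) ≈ -0.2426 (local minimum); x = 4 + 3*sqrt(2) ≈ 8.2426 (local maximum)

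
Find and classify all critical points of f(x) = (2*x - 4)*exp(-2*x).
f'(x) = 2*(5 - 2*x)*exp(-2*x)

Solve f'(x) = 0:
  f'(x) = (10 - 4*x)·exp(-2*x) and exp(-2*x) > 0 for every x, so f'(x) = 0 ⇔ 10 - 4*x = 0.
  Factor: 10 - 4*x = -2*(2*x - 5) = 0.
  ⇒ x = 5/2

f''(x) = 8*(x - 3)*exp(-2*x)
Second-derivative test at each critical point:
  f''(5/2) = -0.0270 < 0 → local maximum

Critical points: x = 5/2 (local maximum)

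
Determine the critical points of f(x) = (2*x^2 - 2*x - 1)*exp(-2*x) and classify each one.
f'(x) = 4*x*(2 - x)*exp(-2*x)

Solve f'(x) = 0:
  f'(x) = (-4*x^2 + 8*x)·exp(-2*x) and exp(-2*x) > 0 for every x, so f'(x) = 0 ⇔ -4*x^2 + 8*x = 0.
  Factor: -4*x^2 + 8*x = -4*x*(x - 2) = 0.
  ⇒ x = 0, 2

f''(x) = 8*(x^2 - 3*x + 1)*exp(-2*x)
Second-derivative test at each critical point:
  f''(0) = 8 > 0 → local minimum
  f''(2) = -0.1465 < 0 → local maximum

Critical points: x = 0 (local minimum); x = 2 (local maximum)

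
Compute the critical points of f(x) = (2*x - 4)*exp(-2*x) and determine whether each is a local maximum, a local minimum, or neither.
f'(x) = 2*(5 - 2*x)*exp(-2*x)

Solve f'(x) = 0:
  f'(x) = (10 - 4*x)·exp(-2*x) and exp(-2*x) > 0 for every x, so f'(x) = 0 ⇔ 10 - 4*x = 0.
  Factor: 10 - 4*x = -2*(2*x - 5) = 0.
  ⇒ x = 5/2

f''(x) = 8*(x - 3)*exp(-2*x)
Second-derivative test at each critical point:
  f''(5/2) = -0.0270 < 0 → local maximum

Critical points: x = 5/2 (local maximum)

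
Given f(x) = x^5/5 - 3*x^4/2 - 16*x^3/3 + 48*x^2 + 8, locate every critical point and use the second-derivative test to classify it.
f'(x) = x*(x^3 - 6*x^2 - 16*x + 96)

Solve f'(x) = 0:
  Factor: x^4 - 6*x^3 - 16*x^2 + 96*x = x*(x - 6)*(x - 4)*(x + 4) = 0.
  ⇒ x = -4, 0, 4, 6

f''(x) = 4*x^3 - 18*x^2 - 32*x + 96
Second-derivative test at each critical point:
  f''(-4) = -320 < 0 → local maximum
  f''(0) = 96 > 0 → local minimum
  f''(4) = -64 < 0 → local maximum
  f''(6) = 120 > 0 → local minimum

Critical points: x = -4 (local maximum); x = 0 (local minimum); x = 4 (local maximum); x = 6 (local minimum)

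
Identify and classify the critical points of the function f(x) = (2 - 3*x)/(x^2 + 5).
f'(x) = (3*x^2 - 4*x - 15)/(x^4 + 10*x^2 + 25)

Solve f'(x) = 0:
  f'(x) = (x - 3)*(3*x + 5)/(x^2 + 5)^2; the denominator is positive wherever f is defined, so f'(x) = 0 ⇔ 3*x^2 - 4*x - 15 = 0.
  Factor: 3*x^2 - 4*x - 15 = (x - 3)*(3*x + 5) = 0.
  ⇒ x = -5/3, 3

f''(x) = 2*(4*x^2*(2 - 3*x) + (9*x - 2)*(x^2 + 5))/(x^2 + 5)^3
Second-derivative test at each critical point:
  f''(-5/3) = -81/350 < 0 → local maximum
  f''(3) = 1/14 > 0 → local minimum

Critical points: x = -5/3 (local maximum); x = 3 (local minimum)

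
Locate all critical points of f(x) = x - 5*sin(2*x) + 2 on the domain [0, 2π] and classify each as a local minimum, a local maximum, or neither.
f'(x) = 1 - 10*cos(2*x)

Solve f'(x) = 0 on [0, 2π]:
  f'(x) = 0 ⇔ cos(2*x) = 1/10, i.e. 2*x = ±arccos(1/10) + 2nπ; keep the solutions lying in [0, 2π].
  ⇒ x = acos(1/10)/2 ≈ 0.7353, pi - acos(1/10)/2 ≈ 2.4063, acos(1/10)/2 + pi ≈ 3.8769, -acos(1/10)/2 + 2*pi ≈ 5.5479

f''(x) = 20*sin(2*x)
Second-derivative test at each critical point:
  f''(0.7353) = 19.8997 > 0 → local minimum
  f''(2.4063) = -19.8997 < 0 → local maximum
  f''(3.8769) = 19.8997 > 0 → local minimum
  f''(5.5479) = -19.8997 < 0 → local maximum

Critical points: x = acos(1/10)/2 ≈ 0.7353 (local minimum); x = pi - acos(1/10)/2 ≈ 2.4063 (local maximum); x = acos(1/10)/2 + pi ≈ 3.8769 (local minimum); x = -acos(1/10)/2 + 2*pi ≈ 5.5479 (local maximum)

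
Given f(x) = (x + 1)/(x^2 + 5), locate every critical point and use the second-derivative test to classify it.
f'(x) = (x^2 - 2*x*(x + 1) + 5)/(x^2 + 5)^2

Solve f'(x) = 0:
  f'(x) = -(x^2 + 2*x - 5)/(x^2 + 5)^2; the denominator is positive wherever f is defined, so f'(x) = 0 ⇔ -x^2 - 2*x + 5 = 0.
  x^2 + 2*x - 5 = 0 has no rational roots; quadratic formula: x = (-2 ± √24)/2.
  ⇒ x = -sqrt(6) - 1 ≈ -3.4495, -1 + sqrt(6) ≈ 1.4495

f''(x) = 2*(4*x^2*(x + 1) - (3*x + 1)*(x^2 + 5))/(x^2 + 5)^3
Second-derivative test at each critical point:
  f''(-3.4495) = 0.0172 > 0 → local minimum
  f''(1.4495) = -0.0972 < 0 → local maximum

Critical points: x = -sqrt(6) - 1 ≈ -3.4495 (local minimum); x = -1 + sqrt(6) ≈ 1.4495 (local maximum)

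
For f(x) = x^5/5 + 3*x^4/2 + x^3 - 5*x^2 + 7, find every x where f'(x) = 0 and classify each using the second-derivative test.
f'(x) = x*(x^3 + 6*x^2 + 3*x - 10)

Solve f'(x) = 0:
  Factor: x^4 + 6*x^3 + 3*x^2 - 10*x = x*(x - 1)*(x + 2)*(x + 5) = 0.
  ⇒ x = -5, -2, 0, 1

f''(x) = 4*x^3 + 18*x^2 + 6*x - 10
Second-derivative test at each critical point:
  f''(-5) = -90 < 0 → local maximum
  f''(-2) = 18 > 0 → local minimum
  f''(0) = -10 < 0 → local maximum
  f''(1) = 18 > 0 → local minimum

Critical points: x = -5 (local maximum); x = -2 (local minimum); x = 0 (local maximum); x = 1 (local minimum)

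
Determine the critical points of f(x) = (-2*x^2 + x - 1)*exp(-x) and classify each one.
f'(x) = (2*x^2 - 5*x + 2)*exp(-x)

Solve f'(x) = 0:
  f'(x) = (2*x^2 - 5*x + 2)·exp(-x) and exp(-x) > 0 for every x, so f'(x) = 0 ⇔ 2*x^2 - 5*x + 2 = 0.
  Factor: 2*x^2 - 5*x + 2 = (x - 2)*(2*x - 1) = 0.
  ⇒ x = 1/2, 2

f''(x) = (-2*x^2 + 9*x - 7)*exp(-x)
Second-derivative test at each critical point:
  f''(1/2) = -1.8196 < 0 → local maximum
  f''(2) = 0.4060 > 0 → local minimum

Critical points: x = 1/2 (local maximum); x = 2 (local minimum)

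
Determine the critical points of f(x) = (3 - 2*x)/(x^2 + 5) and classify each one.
f'(x) = 2*(x^2 - 3*x - 5)/(x^4 + 10*x^2 + 25)

Solve f'(x) = 0:
  f'(x) = 2*(x^2 - 3*x - 5)/(x^2 + 5)^2; the denominator is positive wherever f is defined, so f'(x) = 0 ⇔ 2*x^2 - 6*x - 10 = 0.
  Factor: 2*x^2 - 6*x - 10 = 2*(x^2 - 3*x - 5); x^2 - 3*x - 5 = 0 has no rational roots; quadratic formula: x = (3 ± √29)/2.
  ⇒ x = 3/2 - sqrt(29)/2 ≈ -1.1926, 3/2 + sqrt(29)/2 ≈ 4.1926

f''(x) = 2*(4*x^2*(3 - 2*x) + 3*(2*x - 1)*(x^2 + 5))/(x^2 + 5)^3
Second-derivative test at each critical point:
  f''(-1.1926) = -0.2611 < 0 → local maximum
  f''(4.1926) = 0.0211 > 0 → local minimum

Critical points: x = 3/2 - sqrt(29)/2 ≈ -1.1926 (local maximum); x = 3/2 + sqrt(29)/2 ≈ 4.1926 (local minimum)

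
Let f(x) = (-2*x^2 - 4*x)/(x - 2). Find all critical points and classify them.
f'(x) = 2*(-x^2 + 4*x + 4)/(x^2 - 4*x + 4)

Solve f'(x) = 0:
  f'(x) = -2*(x^2 - 4*x - 4)/(x - 2)^2; the denominator is positive wherever f is defined, so f'(x) = 0 ⇔ -2*x^2 + 8*x + 8 = 0.
  Factor: -2*x^2 + 8*x + 8 = -2*(x^2 - 4*x - 4); x^2 - 4*x - 4 = 0 has no rational roots; quadratic formula: x = (4 ± √32)/2.
  ⇒ x = 2 - 2*sqrt(2) ≈ -0.8284, 2 + 2*sqrt(2) ≈ 4.8284

f''(x) = -32/(x^3 - 6*x^2 + 12*x - 8)
Second-derivative test at each critical point:
  f''(-0.8284) = 1.4142 > 0 → local minimum
  f''(4.8284) = -1.4142 < 0 → local maximum

Critical points: x = 2 - 2*sqrt(2) ≈ -0.8284 (local minimum); x = 2 + 2*sqrt(2) ≈ 4.8284 (local maximum)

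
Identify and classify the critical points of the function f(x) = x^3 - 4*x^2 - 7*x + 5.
f'(x) = 3*x^2 - 8*x - 7

Solve f'(x) = 0:
  3*x^2 - 8*x - 7 = 0 has no rational roots; quadratic formula: x = (8 ± √148)/6.
  ⇒ x = 4/3 - sqrt(37)/3 ≈ -0.6943, 4/3 + sqrt(37)/3 ≈ 3.3609

f''(x) = 6*x - 8
Second-derivative test at each critical point:
  f''(-0.6943) = -12.1655 < 0 → local maximum
  f''(3.3609) = 12.1655 > 0 → local minimum

Critical points: x = 4/3 - sqrt(37)/3 ≈ -0.6943 (local maximum); x = 4/3 + sqrt(37)/3 ≈ 3.3609 (local minimum)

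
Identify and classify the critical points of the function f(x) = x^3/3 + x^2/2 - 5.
f'(x) = x*(x + 1)

Solve f'(x) = 0:
  Factor: x^2 + x = x*(x + 1) = 0.
  ⇒ x = -1, 0

f''(x) = 2*x + 1
Second-derivative test at each critical point:
  f''(-1) = -1 < 0 → local maximum
  f''(0) = 1 > 0 → local minimum

Critical points: x = -1 (local maximum); x = 0 (local minimum)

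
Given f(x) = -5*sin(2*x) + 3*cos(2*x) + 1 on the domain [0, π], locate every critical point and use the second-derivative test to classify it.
f'(x) = -6*sin(2*x) - 10*cos(2*x)

Solve f'(x) = 0 on [0, π]:
  f'(x) = 0 ⇔ -5*cos(2*x) = 3*sin(2*x) ⇔ tan(2*x) = -5/3, i.e. 2*x = arctan(-5/3) + nπ; keep the solutions lying in [0, π].
  ⇒ x = -atan(5/3)/2 + pi/2 ≈ 1.0556, pi - atan(5/3)/2 ≈ 2.6264

f''(x) = 20*sin(2*x) - 12*cos(2*x)
Second-derivative test at each critical point:
  f''(1.0556) = 23.3238 > 0 → local minimum
  f''(2.6264) = -23.3238 < 0 → local maximum

Critical points: x = -atan(5/3)/2 + pi/2 ≈ 1.0556 (local minimum); x = pi - atan(5/3)/2 ≈ 2.6264 (local maximum)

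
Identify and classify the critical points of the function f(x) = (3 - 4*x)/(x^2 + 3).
f'(x) = 2*(2*x^2 - 3*x - 6)/(x^4 + 6*x^2 + 9)

Solve f'(x) = 0:
  f'(x) = 2*(2*x^2 - 3*x - 6)/(x^2 + 3)^2; the denominator is positive wherever f is defined, so f'(x) = 0 ⇔ 4*x^2 - 6*x - 12 = 0.
  Factor: 4*x^2 - 6*x - 12 = 2*(2*x^2 - 3*x - 6); 2*x^2 - 3*x - 6 = 0 has no rational roots; quadratic formula: x = (3 ± √57)/4.
  ⇒ x = 3/4 - sqrt(57)/4 ≈ -1.1375, 3/4 + sqrt(57)/4 ≈ 2.6375

f''(x) = 2*(4*x^2*(3 - 4*x) + 3*(4*x - 1)*(x^2 + 3))/(x^2 + 3)^3
Second-derivative test at each critical point:
  f''(-1.1375) = -0.8190 < 0 → local maximum
  f''(2.6375) = 0.1523 > 0 → local minimum

Critical points: x = 3/4 - sqrt(57)/4 ≈ -1.1375 (local maximum); x = 3/4 + sqrt(57)/4 ≈ 2.6375 (local minimum)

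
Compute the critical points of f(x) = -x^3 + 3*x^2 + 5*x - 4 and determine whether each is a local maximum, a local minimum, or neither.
f'(x) = -3*x^2 + 6*x + 5

Solve f'(x) = 0:
  3*x^2 - 6*x - 5 = 0 has no rational roots; quadratic formula: x = (6 ± √96)/6.
  ⇒ x = 1 - 2*sqrt(6)/3 ≈ -0.6330, 1 + 2*sqrt(6)/3 ≈ 2.6330

f''(x) = 6 - 6*x
Second-derivative test at each critical point:
  f''(-0.6330) = 9.7980 > 0 → local minimum
  f''(2.6330) = -9.7980 < 0 → local maximum

Critical points: x = 1 - 2*sqrt(6)/3 ≈ -0.6330 (local minimum); x = 1 + 2*sqrt(6)/3 ≈ 2.6330 (local maximum)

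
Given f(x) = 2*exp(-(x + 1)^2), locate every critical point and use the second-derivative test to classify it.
f'(x) = 4*(-x - 1)*exp(-(x + 1)^2)

Solve f'(x) = 0:
  f'(x) = (-4*x - 4)·exp(-(x + 1)^2) and exp(-(x + 1)^2) > 0 for every x, so f'(x) = 0 ⇔ -4*x - 4 = 0.
  Factor: -4*x - 4 = -4*(x + 1) = 0.
  ⇒ x = -1

f''(x) = 4*(2*(x + 1)^2 - 1)*exp(-(x + 1)^2)
Second-derivative test at each critical point:
  f''(-1) = -4 < 0 → local maximum

Critical points: x = -1 (local maximum)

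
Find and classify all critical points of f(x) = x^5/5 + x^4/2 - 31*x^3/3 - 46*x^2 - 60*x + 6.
f'(x) = x^4 + 2*x^3 - 31*x^2 - 92*x - 60

Solve f'(x) = 0:
  Factor: x^4 + 2*x^3 - 31*x^2 - 92*x - 60 = (x - 6)*(x + 1)*(x + 2)*(x + 5) = 0.
  ⇒ x = -5, -2, -1, 6

f''(x) = 4*x^3 + 6*x^2 - 62*x - 92
Second-derivative test at each critical point:
  f''(-5) = -132 < 0 → local maximum
  f''(-2) = 24 > 0 → local minimum
  f''(-1) = -28 < 0 → local maximum
  f''(6) = 616 > 0 → local minimum

Critical points: x = -5 (local maximum); x = -2 (local minimum); x = -1 (local maximum); x = 6 (local minimum)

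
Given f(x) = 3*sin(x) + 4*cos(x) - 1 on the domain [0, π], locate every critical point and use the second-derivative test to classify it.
f'(x) = -4*sin(x) + 3*cos(x)

Solve f'(x) = 0 on [0, π]:
  f'(x) = 0 ⇔ 3*cos(x) = 4*sin(x) ⇔ tan(x) = 3/4, i.e. x = arctan(3/4) + nπ; keep the solutions lying in [0, π].
  ⇒ x = atan(3/4) ≈ 0.6435

f''(x) = -3*sin(x) - 4*cos(x)
Second-derivative test at each critical point:
  f''(0.6435) = -5 < 0 → local maximum

Critical points: x = atan(3/4) ≈ 0.6435 (local maximum)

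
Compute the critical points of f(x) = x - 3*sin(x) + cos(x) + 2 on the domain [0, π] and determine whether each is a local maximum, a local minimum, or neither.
f'(x) = -sin(x) - 3*cos(x) + 1

Solve f'(x) = 0 on [0, π]:
  f'(x) = 0 ⇔ -sin(x) - 3*cos(x) = -1. Write the left side as R·cos(x + φ) with R = √((-3)² + 1²) = sqrt(10), cos φ = -3*sqrt(10)/10, sin φ = sqrt(10)/10; then cos(x + φ) = -sqrt(10)/10. Solve for x and keep the solutions lying in [0, π].
  ⇒ x = pi/2 ≈ 1.5708

f''(x) = 3*sin(x) - cos(x)
Second-derivative test at each critical point:
  f''(1.5708) = 3 > 0 → local minimum

Critical points: x = pi/2 ≈ 1.5708 (local minimum)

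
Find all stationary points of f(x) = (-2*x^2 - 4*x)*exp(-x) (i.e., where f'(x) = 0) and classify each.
f'(x) = 2*(x^2 - 2)*exp(-x)

Solve f'(x) = 0:
  f'(x) = (2*x^2 - 4)·exp(-x) and exp(-x) > 0 for every x, so f'(x) = 0 ⇔ 2*x^2 - 4 = 0.
  Factor: 2*x^2 - 4 = 2*(x^2 - 2); x^2 - 2 = 0 has no rational roots; quadratic formula: x = (0 ± √8)/2.
  ⇒ x = -sqrt(2) ≈ -1.4142, sqrt(2) ≈ 1.4142

f''(x) = 2*(-x^2 + 2*x + 2)*exp(-x)
Second-derivative test at each critical point:
  f''(-1.4142) = -23.2681 < 0 → local maximum
  f''(1.4142) = 1.3753 > 0 → local minimum

Critical points: x = -sqrt(2) ≈ -1.4142 (local maximum); x = sqrt(2) ≈ 1.4142 (local minimum)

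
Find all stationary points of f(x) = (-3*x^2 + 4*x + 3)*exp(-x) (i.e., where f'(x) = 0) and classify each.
f'(x) = (3*x^2 - 10*x + 1)*exp(-x)

Solve f'(x) = 0:
  f'(x) = (3*x^2 - 10*x + 1)·exp(-x) and exp(-x) > 0 for every x, so f'(x) = 0 ⇔ 3*x^2 - 10*x + 1 = 0.
  3*x^2 - 10*x + 1 = 0 has no rational roots; quadratic formula: x = (10 ± √88)/6.
  ⇒ x = 5/3 - sqrt(22)/3 ≈ 0.1032, sqrt(22)/3 + 5/3 ≈ 3.2301

f''(x) = (-3*x^2 + 16*x - 11)*exp(-x)
Second-derivative test at each critical point:
  f''(0.1032) = -8.4611 < 0 → local maximum
  f''(3.2301) = 0.3710 > 0 → local minimum

Critical points: x = 5/3 - sqrt(22)/3 ≈ 0.1032 (local maximum); x = sqrt(22)/3 + 5/3 ≈ 3.2301 (local minimum)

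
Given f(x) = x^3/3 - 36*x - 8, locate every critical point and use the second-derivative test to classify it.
f'(x) = x^2 - 36

Solve f'(x) = 0:
  Factor: x^2 - 36 = (x - 6)*(x + 6) = 0.
  ⇒ x = -6, 6

f''(x) = 2*x
Second-derivative test at each critical point:
  f''(-6) = -12 < 0 → local maximum
  f''(6) = 12 > 0 → local minimum

Critical points: x = -6 (local maximum); x = 6 (local minimum)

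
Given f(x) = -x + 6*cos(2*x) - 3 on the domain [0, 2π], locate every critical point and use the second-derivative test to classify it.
f'(x) = -12*sin(2*x) - 1

Solve f'(x) = 0 on [0, 2π]:
  f'(x) = 0 ⇔ sin(2*x) = -1/12, i.e. 2*x = arcsin(-1/12) + 2nπ or 2*x = π − arcsin(-1/12) + 2nπ; keep the solutions lying in [0, 2π].
  ⇒ x = asin(1/12)/2 + pi/2 ≈ 1.6125, pi - asin(1/12)/2 ≈ 3.0999, asin(1/12)/2 + 3*pi/2 ≈ 4.7541, -asin(1/12)/2 + 2*pi ≈ 6.2415

f''(x) = -24*cos(2*x)
Second-derivative test at each critical point:
  f''(1.6125) = 23.9165 > 0 → local minimum
  f''(3.0999) = -23.9165 < 0 → local maximum
  f''(4.7541) = 23.9165 > 0 → local minimum
  f''(6.2415) = -23.9165 < 0 → local maximum

Critical points: x = asin(1/12)/2 + pi/2 ≈ 1.6125 (local minimum); x = pi - asin(1/12)/2 ≈ 3.0999 (local maximum); x = asin(1/12)/2 + 3*pi/2 ≈ 4.7541 (local minimum); x = -asin(1/12)/2 + 2*pi ≈ 6.2415 (local maximum)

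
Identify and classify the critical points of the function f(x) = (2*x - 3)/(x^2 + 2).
f'(x) = 2*(-x^2 + 3*x + 2)/(x^4 + 4*x^2 + 4)

Solve f'(x) = 0:
  f'(x) = -2*(x^2 - 3*x - 2)/(x^2 + 2)^2; the denominator is positive wherever f is defined, so f'(x) = 0 ⇔ -2*x^2 + 6*x + 4 = 0.
  Factor: -2*x^2 + 6*x + 4 = -2*(x^2 - 3*x - 2); x^2 - 3*x - 2 = 0 has no rational roots; quadratic formula: x = (3 ± √17)/2.
  ⇒ x = 3/2 - sqrt(17)/2 ≈ -0.5616, 3/2 + sqrt(17)/2 ≈ 3.5616

f''(x) = 2*(4*x^2*(2*x - 3) + 3*(1 - 2*x)*(x^2 + 2))/(x^2 + 2)^3
Second-derivative test at each critical point:
  f''(-0.5616) = 1.5382 > 0 → local minimum
  f''(3.5616) = -0.0382 < 0 → local maximum

Critical points: x = 3/2 - sqrt(17)/2 ≈ -0.5616 (local minimum); x = 3/2 + sqrt(17)/2 ≈ 3.5616 (local maximum)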